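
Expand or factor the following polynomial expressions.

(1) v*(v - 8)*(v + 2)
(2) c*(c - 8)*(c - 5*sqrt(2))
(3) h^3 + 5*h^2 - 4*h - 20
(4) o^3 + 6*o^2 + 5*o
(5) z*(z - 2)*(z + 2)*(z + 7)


(1) = v^3 - 6*v^2 - 16*v
(2) = c^3 - 8*c^2 - 5*sqrt(2)*c^2 + 40*sqrt(2)*c
(3) = (h - 2)*(h + 2)*(h + 5)
(4) = o*(o + 1)*(o + 5)
(5) = z^4 + 7*z^3 - 4*z^2 - 28*z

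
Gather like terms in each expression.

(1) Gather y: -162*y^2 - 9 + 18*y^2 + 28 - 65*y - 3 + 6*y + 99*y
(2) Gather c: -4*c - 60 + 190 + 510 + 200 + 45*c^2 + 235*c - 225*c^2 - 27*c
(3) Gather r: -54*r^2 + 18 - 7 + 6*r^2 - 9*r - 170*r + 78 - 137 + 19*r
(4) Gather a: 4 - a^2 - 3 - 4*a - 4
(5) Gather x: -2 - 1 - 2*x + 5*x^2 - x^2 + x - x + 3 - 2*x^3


(1) = -144*y^2 + 40*y + 16
(2) = -180*c^2 + 204*c + 840
(3) = -48*r^2 - 160*r - 48
(4) = -a^2 - 4*a - 3
(5) = -2*x^3 + 4*x^2 - 2*x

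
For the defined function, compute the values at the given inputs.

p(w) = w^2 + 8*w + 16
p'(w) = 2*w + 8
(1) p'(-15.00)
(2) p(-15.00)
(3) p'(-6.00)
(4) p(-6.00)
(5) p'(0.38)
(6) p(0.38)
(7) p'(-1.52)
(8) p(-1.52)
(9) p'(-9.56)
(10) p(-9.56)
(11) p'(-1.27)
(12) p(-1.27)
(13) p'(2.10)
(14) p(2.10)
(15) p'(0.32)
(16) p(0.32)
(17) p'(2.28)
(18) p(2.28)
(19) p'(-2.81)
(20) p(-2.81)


(1) = -22.00
(2) = 121.00
(3) = -4.00
(4) = 4.00
(5) = 8.76
(6) = 19.18
(7) = 4.96
(8) = 6.15
(9) = -11.12
(10) = 30.91
(11) = 5.46
(12) = 7.45
(13) = 12.20
(14) = 37.21
(15) = 8.64
(16) = 18.66
(17) = 12.56
(18) = 39.44
(19) = 2.38
(20) = 1.42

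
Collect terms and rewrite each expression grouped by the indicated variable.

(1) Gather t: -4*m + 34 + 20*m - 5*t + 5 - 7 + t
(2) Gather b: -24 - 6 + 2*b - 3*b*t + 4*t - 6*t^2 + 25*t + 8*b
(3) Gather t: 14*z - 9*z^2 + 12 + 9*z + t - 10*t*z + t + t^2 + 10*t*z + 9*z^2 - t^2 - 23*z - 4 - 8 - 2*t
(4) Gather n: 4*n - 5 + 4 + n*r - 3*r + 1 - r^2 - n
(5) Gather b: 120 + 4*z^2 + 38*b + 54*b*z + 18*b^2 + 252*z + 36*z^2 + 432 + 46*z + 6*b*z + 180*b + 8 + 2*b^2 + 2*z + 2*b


(1) = 16*m - 4*t + 32
(2) = b*(10 - 3*t) - 6*t^2 + 29*t - 30
(3) = 0
(4) = n*(r + 3) - r^2 - 3*r
(5) = 20*b^2 + b*(60*z + 220) + 40*z^2 + 300*z + 560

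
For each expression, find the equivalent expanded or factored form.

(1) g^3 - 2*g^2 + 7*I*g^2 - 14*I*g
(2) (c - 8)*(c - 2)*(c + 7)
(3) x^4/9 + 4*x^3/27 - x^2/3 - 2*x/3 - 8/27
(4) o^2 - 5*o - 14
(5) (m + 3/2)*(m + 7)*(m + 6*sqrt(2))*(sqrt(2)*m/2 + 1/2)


(1) = g*(g - 2)*(g + 7*I)
(2) = c^3 - 3*c^2 - 54*c + 112
(3) = (x/3 + 1/3)^2*(x - 2)*(x + 4/3)
(4) = (o - 7)*(o + 2)
(5) = sqrt(2)*m^4/2 + 17*sqrt(2)*m^3/4 + 13*m^3/2 + 33*sqrt(2)*m^2/4 + 221*m^2/4 + 51*sqrt(2)*m/2 + 273*m/4 + 63*sqrt(2)/2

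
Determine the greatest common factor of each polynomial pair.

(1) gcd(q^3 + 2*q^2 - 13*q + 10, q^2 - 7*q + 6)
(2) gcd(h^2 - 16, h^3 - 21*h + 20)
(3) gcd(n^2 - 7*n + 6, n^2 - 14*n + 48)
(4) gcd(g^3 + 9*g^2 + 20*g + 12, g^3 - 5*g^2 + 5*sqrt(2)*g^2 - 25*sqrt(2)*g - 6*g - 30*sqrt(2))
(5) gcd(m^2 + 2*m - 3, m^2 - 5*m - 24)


(1) = q - 1
(2) = gcd((h - 4)*(h + 4), (h - 4)*(h - 1)*(h + 5)) = h - 4
(3) = gcd((n - 6)*(n - 1), (n - 8)*(n - 6)) = n - 6
(4) = g + 1
(5) = gcd((m - 1)*(m + 3), (m - 8)*(m + 3)) = m + 3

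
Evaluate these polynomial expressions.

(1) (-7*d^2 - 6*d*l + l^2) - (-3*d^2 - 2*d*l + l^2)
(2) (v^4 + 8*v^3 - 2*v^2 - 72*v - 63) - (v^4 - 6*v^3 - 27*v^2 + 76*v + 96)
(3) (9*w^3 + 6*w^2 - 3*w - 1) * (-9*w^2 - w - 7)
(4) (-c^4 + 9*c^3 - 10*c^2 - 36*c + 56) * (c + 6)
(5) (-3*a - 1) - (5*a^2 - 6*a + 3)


(1) = -4*d^2 - 4*d*l
(2) = 14*v^3 + 25*v^2 - 148*v - 159
(3) = -81*w^5 - 63*w^4 - 42*w^3 - 30*w^2 + 22*w + 7
(4) = -c^5 + 3*c^4 + 44*c^3 - 96*c^2 - 160*c + 336
(5) = -5*a^2 + 3*a - 4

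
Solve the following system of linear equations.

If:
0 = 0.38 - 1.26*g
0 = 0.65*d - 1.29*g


Then:
d = 0.60
g = 0.30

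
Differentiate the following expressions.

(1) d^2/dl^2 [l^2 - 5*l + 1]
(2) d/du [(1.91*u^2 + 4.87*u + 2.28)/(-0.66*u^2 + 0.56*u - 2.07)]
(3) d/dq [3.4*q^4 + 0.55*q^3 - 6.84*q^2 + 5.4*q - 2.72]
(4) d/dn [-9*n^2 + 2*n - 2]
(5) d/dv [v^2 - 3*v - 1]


(1) = 2
(2) = (4.2838*u^2 - 4.8978*u - 11.3577)/(0.4356*u^4 - 0.7392*u^3 + 3.046*u^2 - 2.3184*u + 4.2849)
(3) = 13.6*q^3 + 1.65*q^2 - 13.68*q + 5.4
(4) = 2 - 18*n
(5) = 2*v - 3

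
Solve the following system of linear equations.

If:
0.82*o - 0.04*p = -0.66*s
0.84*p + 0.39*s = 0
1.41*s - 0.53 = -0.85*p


Then:
o = -0.43
p = -0.24
s = 0.52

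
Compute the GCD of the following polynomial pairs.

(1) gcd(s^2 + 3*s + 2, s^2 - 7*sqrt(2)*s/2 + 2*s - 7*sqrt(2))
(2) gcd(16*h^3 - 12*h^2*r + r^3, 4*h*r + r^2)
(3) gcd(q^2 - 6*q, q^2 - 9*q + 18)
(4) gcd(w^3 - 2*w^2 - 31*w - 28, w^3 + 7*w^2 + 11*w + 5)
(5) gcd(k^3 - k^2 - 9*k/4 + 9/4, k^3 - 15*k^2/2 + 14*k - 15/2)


(1) = s + 2
(2) = 4*h + r
(3) = gcd(q*(q - 6), (q - 6)*(q - 3)) = q - 6
(4) = w + 1
(5) = k^2 - 5*k/2 + 3/2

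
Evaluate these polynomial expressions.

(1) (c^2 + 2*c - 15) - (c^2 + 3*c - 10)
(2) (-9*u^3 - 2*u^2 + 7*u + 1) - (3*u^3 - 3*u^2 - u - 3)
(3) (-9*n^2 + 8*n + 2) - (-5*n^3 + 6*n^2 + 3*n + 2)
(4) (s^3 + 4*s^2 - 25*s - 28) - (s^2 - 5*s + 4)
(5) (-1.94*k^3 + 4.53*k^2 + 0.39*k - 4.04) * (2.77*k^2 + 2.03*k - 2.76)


(1) = -c - 5
(2) = -12*u^3 + u^2 + 8*u + 4
(3) = 5*n^3 - 15*n^2 + 5*n
(4) = s^3 + 3*s^2 - 20*s - 32
(5) = -5.3738*k^5 + 8.6099*k^4 + 15.6306*k^3 - 22.9019*k^2 - 9.2776*k + 11.1504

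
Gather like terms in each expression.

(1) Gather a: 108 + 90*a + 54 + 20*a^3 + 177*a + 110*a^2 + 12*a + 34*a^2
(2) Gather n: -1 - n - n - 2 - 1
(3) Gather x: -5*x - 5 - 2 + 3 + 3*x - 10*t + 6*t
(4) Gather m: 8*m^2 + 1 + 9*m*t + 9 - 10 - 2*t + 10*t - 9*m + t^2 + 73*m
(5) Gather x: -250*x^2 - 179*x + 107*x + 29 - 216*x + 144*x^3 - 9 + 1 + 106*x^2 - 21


(1) = 20*a^3 + 144*a^2 + 279*a + 162
(2) = -2*n - 4
(3) = -4*t - 2*x - 4
(4) = 8*m^2 + m*(9*t + 64) + t^2 + 8*t
(5) = 144*x^3 - 144*x^2 - 288*x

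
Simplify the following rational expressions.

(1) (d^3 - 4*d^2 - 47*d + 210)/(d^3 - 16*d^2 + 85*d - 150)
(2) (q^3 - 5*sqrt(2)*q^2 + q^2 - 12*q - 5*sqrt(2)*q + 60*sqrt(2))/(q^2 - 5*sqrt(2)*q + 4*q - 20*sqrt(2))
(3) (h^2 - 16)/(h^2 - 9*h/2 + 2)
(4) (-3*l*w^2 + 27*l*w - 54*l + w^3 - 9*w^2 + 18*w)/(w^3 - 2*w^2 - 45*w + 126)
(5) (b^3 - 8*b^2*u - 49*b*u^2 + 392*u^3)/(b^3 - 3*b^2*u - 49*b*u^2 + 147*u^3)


(1) = (d + 7)/(d - 5)
(2) = q - 3
(3) = (2*h + 8)/(2*h - 1)
(4) = (-3*l + w)/(w + 7)
(5) = (-b + 8*u)/(-b + 3*u)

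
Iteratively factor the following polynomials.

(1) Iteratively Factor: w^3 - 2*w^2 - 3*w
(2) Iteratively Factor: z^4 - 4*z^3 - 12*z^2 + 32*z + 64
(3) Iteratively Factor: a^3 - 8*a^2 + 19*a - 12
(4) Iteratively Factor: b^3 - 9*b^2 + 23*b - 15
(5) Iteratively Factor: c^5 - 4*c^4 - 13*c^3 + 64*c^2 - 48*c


(1) = (w)*(w^2 - 2*w - 3) = w*(w - 3)*(w + 1)
(2) = (z - 4)*(z^3 - 12*z - 16) = (z - 4)*(z + 2)*(z^2 - 2*z - 8) = (z - 4)*(z + 2)^2*(z - 4)
(3) = (a - 4)*(a^2 - 4*a + 3) = (a - 4)*(a - 1)*(a - 3)
(4) = (b - 3)*(b^2 - 6*b + 5) = (b - 5)*(b - 3)*(b - 1)
(5) = (c + 4)*(c^4 - 8*c^3 + 19*c^2 - 12*c) = (c - 3)*(c + 4)*(c^3 - 5*c^2 + 4*c) = (c - 3)*(c - 1)*(c + 4)*(c^2 - 4*c) = (c - 4)*(c - 3)*(c - 1)*(c + 4)*(c)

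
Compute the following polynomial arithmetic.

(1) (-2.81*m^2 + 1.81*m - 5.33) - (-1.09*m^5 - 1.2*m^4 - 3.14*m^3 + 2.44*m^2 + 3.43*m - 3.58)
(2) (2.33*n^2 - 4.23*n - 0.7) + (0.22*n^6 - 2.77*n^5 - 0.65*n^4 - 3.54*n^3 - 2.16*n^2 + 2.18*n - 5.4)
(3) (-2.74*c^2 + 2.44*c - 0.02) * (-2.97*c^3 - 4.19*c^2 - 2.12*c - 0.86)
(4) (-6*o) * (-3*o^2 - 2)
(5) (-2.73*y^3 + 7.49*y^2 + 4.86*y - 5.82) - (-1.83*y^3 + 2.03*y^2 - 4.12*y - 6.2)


(1) = 1.09*m^5 + 1.2*m^4 + 3.14*m^3 - 5.25*m^2 - 1.62*m - 1.75
(2) = 0.22*n^6 - 2.77*n^5 - 0.65*n^4 - 3.54*n^3 + 0.17*n^2 - 2.05*n - 6.1
(3) = 8.1378*c^5 + 4.2338*c^4 - 4.3554*c^3 - 2.7326*c^2 - 2.056*c + 0.0172
(4) = 18*o^3 + 12*o
(5) = -0.9*y^3 + 5.46*y^2 + 8.98*y + 0.38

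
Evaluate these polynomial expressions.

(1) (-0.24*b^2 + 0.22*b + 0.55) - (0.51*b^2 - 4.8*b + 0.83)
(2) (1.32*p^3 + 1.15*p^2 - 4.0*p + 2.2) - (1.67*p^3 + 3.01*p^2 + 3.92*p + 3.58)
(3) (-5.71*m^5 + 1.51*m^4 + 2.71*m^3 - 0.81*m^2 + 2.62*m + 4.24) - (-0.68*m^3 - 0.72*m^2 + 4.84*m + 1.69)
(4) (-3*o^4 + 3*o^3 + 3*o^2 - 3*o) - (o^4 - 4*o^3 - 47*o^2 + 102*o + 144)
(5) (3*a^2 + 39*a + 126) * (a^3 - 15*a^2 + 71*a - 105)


(1) = -0.75*b^2 + 5.02*b - 0.28
(2) = -0.35*p^3 - 1.86*p^2 - 7.92*p - 1.38
(3) = -5.71*m^5 + 1.51*m^4 + 3.39*m^3 - 0.09*m^2 - 2.22*m + 2.55
(4) = -4*o^4 + 7*o^3 + 50*o^2 - 105*o - 144
(5) = 3*a^5 - 6*a^4 - 246*a^3 + 564*a^2 + 4851*a - 13230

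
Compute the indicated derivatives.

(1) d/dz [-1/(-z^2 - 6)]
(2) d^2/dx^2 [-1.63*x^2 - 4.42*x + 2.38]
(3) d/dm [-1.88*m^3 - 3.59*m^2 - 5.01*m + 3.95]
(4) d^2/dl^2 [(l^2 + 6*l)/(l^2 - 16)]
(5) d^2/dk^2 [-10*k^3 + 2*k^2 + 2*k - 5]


(1) = -2*z/(z^2 + 6)^2
(2) = -3.26000000000000
(3) = -5.64*m^2 - 7.18*m - 5.01
(4) = 4*(3*l^3 + 24*l^2 + 144*l + 128)/(l^6 - 48*l^4 + 768*l^2 - 4096)
(5) = 4 - 60*k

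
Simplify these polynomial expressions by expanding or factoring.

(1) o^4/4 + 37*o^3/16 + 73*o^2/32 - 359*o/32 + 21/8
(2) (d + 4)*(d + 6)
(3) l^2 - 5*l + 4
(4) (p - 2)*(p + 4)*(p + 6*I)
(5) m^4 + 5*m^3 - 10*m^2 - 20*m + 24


(1) = (o/4 + 1)*(o - 3/2)*(o - 1/4)*(o + 7)
(2) = d^2 + 10*d + 24
(3) = (l - 4)*(l - 1)
(4) = p^3 + 2*p^2 + 6*I*p^2 - 8*p + 12*I*p - 48*I
(5) = (m - 2)*(m - 1)*(m + 2)*(m + 6)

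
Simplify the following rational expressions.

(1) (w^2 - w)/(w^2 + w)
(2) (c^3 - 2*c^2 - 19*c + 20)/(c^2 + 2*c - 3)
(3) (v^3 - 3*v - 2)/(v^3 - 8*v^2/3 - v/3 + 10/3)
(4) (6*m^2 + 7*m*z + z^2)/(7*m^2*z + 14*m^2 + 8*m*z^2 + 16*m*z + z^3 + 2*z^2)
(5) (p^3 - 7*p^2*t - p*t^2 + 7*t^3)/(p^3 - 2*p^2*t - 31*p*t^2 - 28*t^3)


(1) = (w - 1)/(w + 1)
(2) = (c^2 - c - 20)/(c + 3)
(3) = (3*v + 3)/(3*v - 5)
(4) = (6*m + z)/(7*m*z + 14*m + z^2 + 2*z)
(5) = (p - t)/(p + 4*t)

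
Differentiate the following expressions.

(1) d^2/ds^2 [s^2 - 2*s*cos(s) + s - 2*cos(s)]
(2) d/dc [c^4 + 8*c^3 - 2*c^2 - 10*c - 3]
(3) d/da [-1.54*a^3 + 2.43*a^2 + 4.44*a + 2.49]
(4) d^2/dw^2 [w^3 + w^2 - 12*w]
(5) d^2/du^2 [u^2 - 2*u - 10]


(1) = 2*s*cos(s) + 4*sin(s) + 2*cos(s) + 2
(2) = 4*c^3 + 24*c^2 - 4*c - 10
(3) = -4.62*a^2 + 4.86*a + 4.44
(4) = 6*w + 2
(5) = 2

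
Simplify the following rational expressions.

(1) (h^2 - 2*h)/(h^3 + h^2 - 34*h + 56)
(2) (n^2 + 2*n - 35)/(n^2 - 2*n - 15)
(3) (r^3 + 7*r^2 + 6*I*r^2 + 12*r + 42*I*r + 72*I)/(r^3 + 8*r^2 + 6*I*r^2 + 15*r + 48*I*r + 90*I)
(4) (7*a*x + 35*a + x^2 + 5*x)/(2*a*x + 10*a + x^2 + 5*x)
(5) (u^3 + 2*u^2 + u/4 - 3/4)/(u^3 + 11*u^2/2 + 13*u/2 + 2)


(1) = h/(h^2 + 3*h - 28)
(2) = (n + 7)/(n + 3)
(3) = (r + 4)/(r + 5)
(4) = (7*a + x)/(2*a + x)
(5) = (4*u^2 + 4*u - 3)/(4*u^2 + 18*u + 8)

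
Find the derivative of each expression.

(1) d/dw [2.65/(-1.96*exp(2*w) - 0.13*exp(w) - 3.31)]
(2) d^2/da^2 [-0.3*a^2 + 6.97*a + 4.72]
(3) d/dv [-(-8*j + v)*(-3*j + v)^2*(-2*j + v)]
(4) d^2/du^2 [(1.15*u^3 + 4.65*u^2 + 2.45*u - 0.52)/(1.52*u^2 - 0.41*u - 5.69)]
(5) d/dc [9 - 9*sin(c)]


(1) = (10.388*exp(w) + 0.3445)*exp(w)/(1.96*exp(2*w) + 0.13*exp(w) + 3.31)^2
(2) = -0.600000000000000
(3) = 186*j^3 - 170*j^2*v + 48*j*v^2 - 4*v^3
(4) = (37.39559*u^3 + 250.190082*u^2 + 352.476834*u + 280.496944)/(3.511808*u^6 - 2.841792*u^5 - 38.671992*u^4 + 21.207127*u^3 + 144.765549*u^2 - 39.822603*u - 184.220009)
(5) = -9*cos(c)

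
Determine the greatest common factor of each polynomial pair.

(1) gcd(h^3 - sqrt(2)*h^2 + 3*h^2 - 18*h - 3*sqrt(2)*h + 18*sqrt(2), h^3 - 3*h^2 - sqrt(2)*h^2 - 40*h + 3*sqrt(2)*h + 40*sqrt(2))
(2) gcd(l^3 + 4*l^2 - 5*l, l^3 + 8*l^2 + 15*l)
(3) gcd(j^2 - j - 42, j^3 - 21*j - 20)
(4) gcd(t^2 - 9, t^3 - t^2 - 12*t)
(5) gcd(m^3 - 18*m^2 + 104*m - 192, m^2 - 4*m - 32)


(1) = h - sqrt(2)
(2) = l^2 + 5*l
(3) = gcd((j - 7)*(j + 6), (j - 5)*(j + 1)*(j + 4)) = 1
(4) = t + 3
(5) = gcd((m - 8)*(m - 6)*(m - 4), (m - 8)*(m + 4)) = m - 8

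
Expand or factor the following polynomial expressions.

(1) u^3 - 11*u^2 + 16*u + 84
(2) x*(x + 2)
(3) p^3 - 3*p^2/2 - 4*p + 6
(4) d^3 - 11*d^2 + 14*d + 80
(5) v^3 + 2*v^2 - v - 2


(1) = (u - 7)*(u - 6)*(u + 2)
(2) = x^2 + 2*x
(3) = (p - 2)*(p - 3/2)*(p + 2)
(4) = (d - 8)*(d - 5)*(d + 2)
(5) = (v - 1)*(v + 1)*(v + 2)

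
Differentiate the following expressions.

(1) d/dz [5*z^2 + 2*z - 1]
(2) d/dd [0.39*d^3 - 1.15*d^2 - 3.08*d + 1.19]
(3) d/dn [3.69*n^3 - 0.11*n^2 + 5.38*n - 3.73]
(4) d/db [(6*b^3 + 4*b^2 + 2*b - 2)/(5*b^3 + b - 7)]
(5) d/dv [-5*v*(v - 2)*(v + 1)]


(1) = 10*z + 2
(2) = 1.17*d^2 - 2.3*d - 3.08
(3) = 11.07*n^2 - 0.22*n + 5.38
(4) = 4*(-5*b^4 - 2*b^3 - 23*b^2 - 14*b - 3)/(25*b^6 + 10*b^4 - 70*b^3 + b^2 - 14*b + 49)
(5) = -15*v^2 + 10*v + 10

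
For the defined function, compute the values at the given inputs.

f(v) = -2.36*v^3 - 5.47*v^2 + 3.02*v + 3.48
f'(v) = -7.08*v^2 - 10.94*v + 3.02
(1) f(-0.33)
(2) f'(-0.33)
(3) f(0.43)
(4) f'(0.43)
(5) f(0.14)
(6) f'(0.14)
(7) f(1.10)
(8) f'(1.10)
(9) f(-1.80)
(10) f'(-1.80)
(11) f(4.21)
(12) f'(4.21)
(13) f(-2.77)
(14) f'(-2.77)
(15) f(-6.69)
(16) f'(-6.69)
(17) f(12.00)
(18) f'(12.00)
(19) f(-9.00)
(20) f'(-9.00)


(1) = 1.97
(2) = 5.86
(3) = 3.58
(4) = -2.99
(5) = 3.79
(6) = 1.35
(7) = -2.96
(8) = -17.58
(9) = -5.92
(10) = -0.23
(11) = -256.86
(12) = -168.52
(13) = 3.30
(14) = -21.00
(15) = 445.09
(16) = -240.66
(17) = -4826.04
(18) = -1147.78
(19) = 1253.67
(20) = -472.00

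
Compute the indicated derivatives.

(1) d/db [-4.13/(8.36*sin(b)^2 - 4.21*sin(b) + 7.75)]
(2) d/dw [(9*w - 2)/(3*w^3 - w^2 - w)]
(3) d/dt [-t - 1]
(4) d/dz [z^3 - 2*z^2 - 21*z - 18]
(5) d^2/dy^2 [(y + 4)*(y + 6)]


(1) = (69.0536*sin(b) - 17.3873)*cos(b)/(8.36*sin(b)^2 - 4.21*sin(b) + 7.75)^2
(2) = (-54*w^3 + 27*w^2 - 4*w - 2)/(w^2*(9*w^4 - 6*w^3 - 5*w^2 + 2*w + 1))
(3) = -1
(4) = 3*z^2 - 4*z - 21
(5) = 2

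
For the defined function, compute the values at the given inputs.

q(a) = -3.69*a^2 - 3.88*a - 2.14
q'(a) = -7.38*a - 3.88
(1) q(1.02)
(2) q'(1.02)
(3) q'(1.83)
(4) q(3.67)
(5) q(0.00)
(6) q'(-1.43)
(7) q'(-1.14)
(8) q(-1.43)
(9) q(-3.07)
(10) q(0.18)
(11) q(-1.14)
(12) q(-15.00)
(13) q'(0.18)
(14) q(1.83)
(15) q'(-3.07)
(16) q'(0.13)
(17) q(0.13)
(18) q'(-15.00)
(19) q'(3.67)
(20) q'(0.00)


(1) = -9.94
(2) = -11.41
(3) = -17.39
(4) = -66.08
(5) = -2.14
(6) = 6.67
(7) = 4.53
(8) = -4.14
(9) = -25.01
(10) = -2.96
(11) = -2.51
(12) = -774.19
(13) = -5.21
(14) = -21.60
(15) = 18.78
(16) = -4.84
(17) = -2.71
(18) = 106.82
(19) = -30.96
(20) = -3.88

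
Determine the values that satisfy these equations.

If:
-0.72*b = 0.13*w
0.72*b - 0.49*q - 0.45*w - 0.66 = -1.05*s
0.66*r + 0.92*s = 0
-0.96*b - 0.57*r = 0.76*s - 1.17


Then:
b = -0.180555555555556*w
q = -11.9355531686359*w - 73.922126745435
r = 6.99415204678363*w + 47.2105263157895
s = -5.01754385964912*w - 33.8684210526316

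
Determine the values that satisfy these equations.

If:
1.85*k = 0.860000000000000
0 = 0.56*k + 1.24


Then:
No Solution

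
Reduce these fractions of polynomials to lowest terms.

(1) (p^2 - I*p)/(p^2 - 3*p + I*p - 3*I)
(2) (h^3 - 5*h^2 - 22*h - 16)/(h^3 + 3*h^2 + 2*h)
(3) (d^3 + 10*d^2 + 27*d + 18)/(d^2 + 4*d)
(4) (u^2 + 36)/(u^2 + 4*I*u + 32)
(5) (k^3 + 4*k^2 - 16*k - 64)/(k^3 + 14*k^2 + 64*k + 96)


(1) = (p^2 - I*p)/(p^2 + p*(-3 + I) - 3*I)
(2) = (h - 8)/h
(3) = (d^3 + 10*d^2 + 27*d + 18)/(d^2 + 4*d)
(4) = (u^2 + 36)/(u^2 + 4*I*u + 32)
(5) = (k - 4)/(k + 6)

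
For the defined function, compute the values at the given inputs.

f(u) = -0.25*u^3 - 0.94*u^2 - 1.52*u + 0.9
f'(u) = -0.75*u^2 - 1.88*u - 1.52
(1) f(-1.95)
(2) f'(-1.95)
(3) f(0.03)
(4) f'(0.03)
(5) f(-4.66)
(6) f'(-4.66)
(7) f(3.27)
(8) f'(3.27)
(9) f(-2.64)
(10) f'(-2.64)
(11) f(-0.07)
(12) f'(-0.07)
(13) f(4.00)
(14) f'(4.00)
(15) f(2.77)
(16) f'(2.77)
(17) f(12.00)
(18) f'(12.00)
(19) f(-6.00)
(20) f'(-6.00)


(1) = 2.14
(2) = -0.71
(3) = 0.85
(4) = -1.58
(5) = 12.87
(6) = -9.05
(7) = -22.86
(8) = -15.69
(9) = 2.96
(10) = -1.78
(11) = 1.00
(12) = -1.39
(13) = -36.22
(14) = -21.04
(15) = -15.84
(16) = -12.48
(17) = -584.70
(18) = -132.08
(19) = 30.18
(20) = -17.24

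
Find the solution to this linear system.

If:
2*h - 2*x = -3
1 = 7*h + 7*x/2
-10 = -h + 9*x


Then:
No Solution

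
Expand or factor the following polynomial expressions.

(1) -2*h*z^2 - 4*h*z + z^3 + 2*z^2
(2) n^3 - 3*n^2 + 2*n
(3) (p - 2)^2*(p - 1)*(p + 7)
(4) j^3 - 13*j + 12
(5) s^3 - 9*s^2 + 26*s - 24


(1) = z*(-2*h + z)*(z + 2)
(2) = n*(n - 2)*(n - 1)
(3) = p^4 + 2*p^3 - 27*p^2 + 52*p - 28
(4) = (j - 3)*(j - 1)*(j + 4)
(5) = (s - 4)*(s - 3)*(s - 2)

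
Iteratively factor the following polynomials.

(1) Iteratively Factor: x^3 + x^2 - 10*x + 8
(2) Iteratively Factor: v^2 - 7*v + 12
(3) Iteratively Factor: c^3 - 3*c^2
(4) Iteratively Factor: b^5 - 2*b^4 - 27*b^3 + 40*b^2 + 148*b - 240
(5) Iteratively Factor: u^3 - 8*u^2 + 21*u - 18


(1) = (x - 2)*(x^2 + 3*x - 4) = (x - 2)*(x - 1)*(x + 4)
(2) = (v - 3)*(v - 4)
(3) = (c)*(c^2 - 3*c) = c^2*(c - 3)
(4) = (b - 2)*(b^4 - 27*b^2 - 14*b + 120) = (b - 2)*(b + 3)*(b^3 - 3*b^2 - 18*b + 40) = (b - 2)*(b + 3)*(b + 4)*(b^2 - 7*b + 10) = (b - 5)*(b - 2)*(b + 3)*(b + 4)*(b - 2)
(5) = (u - 2)*(u^2 - 6*u + 9) = (u - 3)*(u - 2)*(u - 3)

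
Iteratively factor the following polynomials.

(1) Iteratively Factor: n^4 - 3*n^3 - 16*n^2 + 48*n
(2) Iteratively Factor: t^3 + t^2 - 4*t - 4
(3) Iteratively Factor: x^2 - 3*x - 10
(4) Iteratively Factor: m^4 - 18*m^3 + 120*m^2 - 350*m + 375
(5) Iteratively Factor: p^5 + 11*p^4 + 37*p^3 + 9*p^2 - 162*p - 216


(1) = (n - 3)*(n^3 - 16*n) = (n - 3)*(n + 4)*(n^2 - 4*n) = n*(n - 3)*(n + 4)*(n - 4)
(2) = (t - 2)*(t^2 + 3*t + 2) = (t - 2)*(t + 2)*(t + 1)
(3) = (x + 2)*(x - 5)
(4) = (m - 5)*(m^3 - 13*m^2 + 55*m - 75) = (m - 5)^2*(m^2 - 8*m + 15) = (m - 5)^2*(m - 3)*(m - 5)
(5) = (p + 3)*(p^4 + 8*p^3 + 13*p^2 - 30*p - 72) = (p + 3)^2*(p^3 + 5*p^2 - 2*p - 24) = (p - 2)*(p + 3)^2*(p^2 + 7*p + 12) = (p - 2)*(p + 3)^2*(p + 4)*(p + 3)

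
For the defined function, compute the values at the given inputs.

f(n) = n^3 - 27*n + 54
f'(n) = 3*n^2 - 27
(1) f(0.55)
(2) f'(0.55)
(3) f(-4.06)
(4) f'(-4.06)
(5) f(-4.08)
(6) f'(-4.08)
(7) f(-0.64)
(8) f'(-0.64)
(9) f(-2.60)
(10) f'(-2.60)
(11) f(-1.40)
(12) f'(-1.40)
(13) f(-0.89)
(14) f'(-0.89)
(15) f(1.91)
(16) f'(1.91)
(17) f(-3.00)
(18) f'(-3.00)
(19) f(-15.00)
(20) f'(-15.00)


(1) = 39.32
(2) = -26.09
(3) = 96.70
(4) = 22.45
(5) = 96.24
(6) = 22.94
(7) = 71.02
(8) = -25.77
(9) = 106.62
(10) = -6.72
(11) = 89.06
(12) = -21.12
(13) = 77.33
(14) = -24.62
(15) = 9.40
(16) = -16.06
(17) = 108.00
(18) = 0.00
(19) = -2916.00
(20) = 648.00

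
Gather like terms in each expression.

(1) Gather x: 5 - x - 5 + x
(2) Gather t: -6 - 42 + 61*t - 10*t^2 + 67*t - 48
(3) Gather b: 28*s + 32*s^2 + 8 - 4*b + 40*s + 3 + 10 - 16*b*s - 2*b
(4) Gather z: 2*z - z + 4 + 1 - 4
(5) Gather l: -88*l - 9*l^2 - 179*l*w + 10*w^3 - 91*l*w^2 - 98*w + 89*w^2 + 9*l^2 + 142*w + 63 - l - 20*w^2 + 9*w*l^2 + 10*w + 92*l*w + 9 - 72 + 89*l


(1) = 0
(2) = -10*t^2 + 128*t - 96
(3) = b*(-16*s - 6) + 32*s^2 + 68*s + 21
(4) = z + 1
(5) = 9*l^2*w + l*(-91*w^2 - 87*w) + 10*w^3 + 69*w^2 + 54*w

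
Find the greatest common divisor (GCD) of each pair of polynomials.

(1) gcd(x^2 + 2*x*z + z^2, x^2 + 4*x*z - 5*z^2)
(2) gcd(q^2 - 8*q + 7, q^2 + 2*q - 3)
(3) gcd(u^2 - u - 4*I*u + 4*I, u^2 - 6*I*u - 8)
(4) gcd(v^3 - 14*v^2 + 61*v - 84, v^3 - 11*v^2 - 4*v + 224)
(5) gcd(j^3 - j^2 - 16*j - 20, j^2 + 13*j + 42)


(1) = gcd((x + z)^2, (x - z)*(x + 5*z)) = 1
(2) = q - 1
(3) = gcd((u - 1)*(u - 4*I), (u - 4*I)*(u - 2*I)) = u - 4*I
(4) = gcd((v - 7)*(v - 4)*(v - 3), (v - 8)*(v - 7)*(v + 4)) = v - 7
(5) = gcd((j - 5)*(j + 2)^2, (j + 6)*(j + 7)) = 1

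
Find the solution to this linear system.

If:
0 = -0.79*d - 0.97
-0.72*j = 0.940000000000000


Then:
d = -1.23
j = -1.31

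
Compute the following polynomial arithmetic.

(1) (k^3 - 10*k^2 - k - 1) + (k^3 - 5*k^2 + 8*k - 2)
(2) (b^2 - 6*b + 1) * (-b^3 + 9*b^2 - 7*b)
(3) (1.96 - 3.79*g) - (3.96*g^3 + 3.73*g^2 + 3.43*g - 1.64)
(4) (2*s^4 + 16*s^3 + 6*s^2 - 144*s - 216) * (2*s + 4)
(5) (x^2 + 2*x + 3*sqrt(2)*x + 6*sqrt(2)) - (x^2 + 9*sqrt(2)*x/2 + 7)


(1) = 2*k^3 - 15*k^2 + 7*k - 3
(2) = -b^5 + 15*b^4 - 62*b^3 + 51*b^2 - 7*b
(3) = -3.96*g^3 - 3.73*g^2 - 7.22*g + 3.6
(4) = 4*s^5 + 40*s^4 + 76*s^3 - 264*s^2 - 1008*s - 864
(5) = -3*sqrt(2)*x/2 + 2*x - 7 + 6*sqrt(2)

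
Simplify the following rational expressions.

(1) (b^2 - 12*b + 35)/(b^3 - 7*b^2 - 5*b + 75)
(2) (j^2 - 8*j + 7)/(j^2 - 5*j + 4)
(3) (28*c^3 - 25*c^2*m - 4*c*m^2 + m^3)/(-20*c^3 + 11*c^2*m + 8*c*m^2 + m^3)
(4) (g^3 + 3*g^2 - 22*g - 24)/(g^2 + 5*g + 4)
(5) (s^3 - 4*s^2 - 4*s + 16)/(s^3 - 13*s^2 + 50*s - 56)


(1) = (b - 7)/(b^2 - 2*b - 15)
(2) = (j - 7)/(j - 4)
(3) = (-7*c + m)/(5*c + m)
(4) = (g^2 + 2*g - 24)/(g + 4)
(5) = (s + 2)/(s - 7)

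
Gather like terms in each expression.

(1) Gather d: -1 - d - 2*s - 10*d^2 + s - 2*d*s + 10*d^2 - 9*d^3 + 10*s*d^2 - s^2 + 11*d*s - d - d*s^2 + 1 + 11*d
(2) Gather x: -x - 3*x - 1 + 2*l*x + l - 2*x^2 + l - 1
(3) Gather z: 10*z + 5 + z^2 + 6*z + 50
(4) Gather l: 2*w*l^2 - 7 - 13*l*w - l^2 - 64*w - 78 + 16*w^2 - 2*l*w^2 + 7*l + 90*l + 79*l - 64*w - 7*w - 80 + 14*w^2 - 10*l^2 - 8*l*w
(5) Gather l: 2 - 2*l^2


(1) = -9*d^3 + 10*d^2*s + d*(-s^2 + 9*s + 9) - s^2 - s
(2) = 2*l - 2*x^2 + x*(2*l - 4) - 2
(3) = z^2 + 16*z + 55
(4) = l^2*(2*w - 11) + l*(-2*w^2 - 21*w + 176) + 30*w^2 - 135*w - 165
(5) = 2 - 2*l^2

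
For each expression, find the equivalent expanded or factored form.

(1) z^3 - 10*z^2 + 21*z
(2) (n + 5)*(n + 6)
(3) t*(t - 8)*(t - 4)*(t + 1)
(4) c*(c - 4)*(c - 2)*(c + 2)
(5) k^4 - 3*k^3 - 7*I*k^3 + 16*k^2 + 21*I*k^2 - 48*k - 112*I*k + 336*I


(1) = z*(z - 7)*(z - 3)
(2) = n^2 + 11*n + 30
(3) = t^4 - 11*t^3 + 20*t^2 + 32*t
(4) = c^4 - 4*c^3 - 4*c^2 + 16*c
(5) = (k - 3)*(k - 7*I)*(k - 4*I)*(k + 4*I)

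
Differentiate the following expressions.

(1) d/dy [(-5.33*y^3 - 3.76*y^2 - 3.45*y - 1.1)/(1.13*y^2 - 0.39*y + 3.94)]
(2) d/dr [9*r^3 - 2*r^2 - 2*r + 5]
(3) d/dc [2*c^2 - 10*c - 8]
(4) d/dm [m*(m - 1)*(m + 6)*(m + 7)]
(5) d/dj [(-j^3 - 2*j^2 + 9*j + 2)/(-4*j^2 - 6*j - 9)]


(1) = (-6.0229*y^4 + 4.1574*y^3 - 57.6357*y^2 - 27.1428*y - 14.022)/(1.2769*y^4 - 0.8814*y^3 + 9.0565*y^2 - 3.0732*y + 15.5236)
(2) = 27*r^2 - 4*r - 2
(3) = 4*c - 10
(4) = 4*m^3 + 36*m^2 + 58*m - 42
(5) = (4*j^4 + 12*j^3 + 75*j^2 + 52*j - 69)/(16*j^4 + 48*j^3 + 108*j^2 + 108*j + 81)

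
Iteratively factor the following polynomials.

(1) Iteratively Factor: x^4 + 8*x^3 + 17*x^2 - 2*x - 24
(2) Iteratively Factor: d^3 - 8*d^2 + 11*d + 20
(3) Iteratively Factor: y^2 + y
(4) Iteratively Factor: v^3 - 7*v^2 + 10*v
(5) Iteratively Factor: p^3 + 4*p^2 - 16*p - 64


(1) = (x + 2)*(x^3 + 6*x^2 + 5*x - 12) = (x + 2)*(x + 3)*(x^2 + 3*x - 4) = (x + 2)*(x + 3)*(x + 4)*(x - 1)
(2) = (d + 1)*(d^2 - 9*d + 20) = (d - 5)*(d + 1)*(d - 4)
(3) = (y + 1)*(y)
(4) = (v - 2)*(v^2 - 5*v) = (v - 5)*(v - 2)*(v)
(5) = (p - 4)*(p^2 + 8*p + 16) = (p - 4)*(p + 4)*(p + 4)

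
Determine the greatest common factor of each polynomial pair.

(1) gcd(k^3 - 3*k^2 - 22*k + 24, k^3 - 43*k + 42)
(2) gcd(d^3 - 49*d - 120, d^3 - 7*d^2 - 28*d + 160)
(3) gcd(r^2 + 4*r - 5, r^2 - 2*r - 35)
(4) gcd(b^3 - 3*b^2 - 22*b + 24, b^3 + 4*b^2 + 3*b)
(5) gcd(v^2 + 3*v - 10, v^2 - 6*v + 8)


(1) = k^2 - 7*k + 6
(2) = d^2 - 3*d - 40
(3) = gcd((r - 1)*(r + 5), (r - 7)*(r + 5)) = r + 5
(4) = 1
(5) = v - 2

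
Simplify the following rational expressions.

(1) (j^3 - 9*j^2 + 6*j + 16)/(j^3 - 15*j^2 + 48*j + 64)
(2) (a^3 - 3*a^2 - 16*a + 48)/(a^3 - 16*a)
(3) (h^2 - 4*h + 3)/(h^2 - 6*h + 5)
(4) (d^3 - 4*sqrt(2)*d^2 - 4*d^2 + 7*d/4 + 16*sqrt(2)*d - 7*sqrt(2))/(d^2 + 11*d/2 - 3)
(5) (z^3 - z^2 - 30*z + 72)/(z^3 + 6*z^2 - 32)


(1) = (j - 2)/(j - 8)
(2) = (a - 3)/a
(3) = (h - 3)/(h - 5)
(4) = (8*d^2 + d*(-32*sqrt(2) - 28) + 112*sqrt(2))/(8*d + 48)
(5) = (z^3 - z^2 - 30*z + 72)/(z^3 + 6*z^2 - 32)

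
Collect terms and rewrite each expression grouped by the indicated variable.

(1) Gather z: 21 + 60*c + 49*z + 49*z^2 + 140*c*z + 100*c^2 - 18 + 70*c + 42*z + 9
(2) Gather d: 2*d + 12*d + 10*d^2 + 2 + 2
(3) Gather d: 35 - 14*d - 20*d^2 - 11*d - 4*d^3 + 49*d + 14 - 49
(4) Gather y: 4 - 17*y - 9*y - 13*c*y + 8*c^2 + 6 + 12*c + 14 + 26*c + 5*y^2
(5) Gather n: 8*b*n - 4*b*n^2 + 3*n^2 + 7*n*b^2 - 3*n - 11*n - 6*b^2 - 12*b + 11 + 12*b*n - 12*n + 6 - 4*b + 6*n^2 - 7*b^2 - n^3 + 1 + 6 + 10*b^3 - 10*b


(1) = 100*c^2 + 130*c + 49*z^2 + z*(140*c + 91) + 12
(2) = 10*d^2 + 14*d + 4
(3) = -4*d^3 - 20*d^2 + 24*d
(4) = 8*c^2 + 38*c + 5*y^2 + y*(-13*c - 26) + 24
(5) = 10*b^3 - 13*b^2 - 26*b - n^3 + n^2*(9 - 4*b) + n*(7*b^2 + 20*b - 26) + 24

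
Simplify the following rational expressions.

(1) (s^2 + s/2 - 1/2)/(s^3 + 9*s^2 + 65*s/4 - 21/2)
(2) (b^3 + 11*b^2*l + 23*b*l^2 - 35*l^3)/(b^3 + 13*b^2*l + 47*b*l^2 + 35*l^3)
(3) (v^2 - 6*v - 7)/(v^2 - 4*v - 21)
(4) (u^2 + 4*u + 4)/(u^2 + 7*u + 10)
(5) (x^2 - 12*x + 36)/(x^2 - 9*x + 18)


(1) = (2*s + 2)/(2*s^2 + 19*s + 42)
(2) = (b - l)/(b + l)
(3) = (v + 1)/(v + 3)
(4) = (u + 2)/(u + 5)
(5) = (x - 6)/(x - 3)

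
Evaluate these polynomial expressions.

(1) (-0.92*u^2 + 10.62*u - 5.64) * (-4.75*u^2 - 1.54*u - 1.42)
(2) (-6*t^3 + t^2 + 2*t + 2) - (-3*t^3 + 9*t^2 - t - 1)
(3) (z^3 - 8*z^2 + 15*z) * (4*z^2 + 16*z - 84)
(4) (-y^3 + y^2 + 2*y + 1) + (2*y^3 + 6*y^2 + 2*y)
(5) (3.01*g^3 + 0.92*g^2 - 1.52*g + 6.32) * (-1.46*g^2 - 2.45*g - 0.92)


(1) = 4.37*u^4 - 49.0282*u^3 + 11.7416*u^2 - 6.3948*u + 8.0088
(2) = -3*t^3 - 8*t^2 + 3*t + 3
(3) = 4*z^5 - 16*z^4 - 152*z^3 + 912*z^2 - 1260*z
(4) = y^3 + 7*y^2 + 4*y + 1
(5) = -4.3946*g^5 - 8.7177*g^4 - 2.804*g^3 - 6.3496*g^2 - 14.0856*g - 5.8144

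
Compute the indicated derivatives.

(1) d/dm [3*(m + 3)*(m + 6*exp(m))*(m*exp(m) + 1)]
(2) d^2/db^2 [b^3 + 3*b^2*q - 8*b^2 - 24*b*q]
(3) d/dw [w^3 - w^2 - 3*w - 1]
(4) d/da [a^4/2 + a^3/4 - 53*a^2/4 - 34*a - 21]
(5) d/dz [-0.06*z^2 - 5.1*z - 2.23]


(1) = 3*(m + 1)*(m + 3)*(m + 6*exp(m))*exp(m) + 3*(m + 3)*(m*exp(m) + 1)*(6*exp(m) + 1) + 3*(m + 6*exp(m))*(m*exp(m) + 1)
(2) = 6*b + 6*q - 16
(3) = 3*w^2 - 2*w - 3
(4) = 2*a^3 + 3*a^2/4 - 53*a/2 - 34
(5) = -0.12*z - 5.1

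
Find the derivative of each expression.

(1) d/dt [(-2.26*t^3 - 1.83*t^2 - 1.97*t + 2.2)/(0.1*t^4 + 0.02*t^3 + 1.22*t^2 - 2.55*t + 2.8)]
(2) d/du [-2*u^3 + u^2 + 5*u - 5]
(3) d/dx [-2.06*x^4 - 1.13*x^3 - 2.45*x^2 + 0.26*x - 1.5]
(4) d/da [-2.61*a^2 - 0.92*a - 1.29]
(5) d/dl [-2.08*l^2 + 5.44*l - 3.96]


(1) = (0.226*t^6 + 0.366*t^5 - 2.1296*t^4 + 10.7248*t^3 - 12.0461*t^2 - 15.616*t + 0.094)/(0.01*t^8 + 0.004*t^7 + 0.2444*t^6 - 0.4612*t^5 + 1.9464*t^4 - 6.11*t^3 + 13.3345*t^2 - 14.28*t + 7.84)
(2) = -6*u^2 + 2*u + 5
(3) = -8.24*x^3 - 3.39*x^2 - 4.9*x + 0.26
(4) = -5.22*a - 0.92
(5) = 5.44 - 4.16*l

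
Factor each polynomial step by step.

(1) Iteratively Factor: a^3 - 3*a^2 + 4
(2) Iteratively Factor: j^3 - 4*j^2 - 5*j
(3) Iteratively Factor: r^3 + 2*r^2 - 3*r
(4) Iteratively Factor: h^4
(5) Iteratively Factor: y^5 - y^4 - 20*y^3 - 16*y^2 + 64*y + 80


(1) = (a - 2)*(a^2 - a - 2) = (a - 2)^2*(a + 1)
(2) = (j - 5)*(j^2 + j) = (j - 5)*(j + 1)*(j)
(3) = (r + 3)*(r^2 - r) = r*(r + 3)*(r - 1)
(4) = (h)*(h^3) = h^2*(h^2) = h^3*(h)
(5) = (y - 5)*(y^4 + 4*y^3 - 16*y - 16) = (y - 5)*(y + 2)*(y^3 + 2*y^2 - 4*y - 8) = (y - 5)*(y + 2)^2*(y^2 - 4) = (y - 5)*(y - 2)*(y + 2)^2*(y + 2)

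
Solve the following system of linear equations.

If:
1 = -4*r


Then:
r = -1/4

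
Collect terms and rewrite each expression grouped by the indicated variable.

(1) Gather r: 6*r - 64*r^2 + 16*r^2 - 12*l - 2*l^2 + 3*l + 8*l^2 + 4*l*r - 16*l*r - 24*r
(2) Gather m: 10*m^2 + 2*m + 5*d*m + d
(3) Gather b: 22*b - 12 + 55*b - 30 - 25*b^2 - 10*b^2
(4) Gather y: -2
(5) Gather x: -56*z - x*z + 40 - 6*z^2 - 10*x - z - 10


(1) = 6*l^2 - 9*l - 48*r^2 + r*(-12*l - 18)
(2) = d + 10*m^2 + m*(5*d + 2)
(3) = -35*b^2 + 77*b - 42
(4) = -2
(5) = x*(-z - 10) - 6*z^2 - 57*z + 30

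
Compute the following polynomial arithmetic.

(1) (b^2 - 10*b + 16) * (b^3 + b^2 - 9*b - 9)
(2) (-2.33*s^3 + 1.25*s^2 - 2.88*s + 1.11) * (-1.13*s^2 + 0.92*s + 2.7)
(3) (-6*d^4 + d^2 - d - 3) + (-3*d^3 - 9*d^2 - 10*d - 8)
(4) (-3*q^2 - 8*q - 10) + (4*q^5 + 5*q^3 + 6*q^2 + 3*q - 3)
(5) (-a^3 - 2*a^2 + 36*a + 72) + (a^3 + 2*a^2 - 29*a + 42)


(1) = b^5 - 9*b^4 - 3*b^3 + 97*b^2 - 54*b - 144
(2) = 2.6329*s^5 - 3.5561*s^4 - 1.8866*s^3 - 0.5289*s^2 - 6.7548*s + 2.997
(3) = -6*d^4 - 3*d^3 - 8*d^2 - 11*d - 11
(4) = 4*q^5 + 5*q^3 + 3*q^2 - 5*q - 13
(5) = 7*a + 114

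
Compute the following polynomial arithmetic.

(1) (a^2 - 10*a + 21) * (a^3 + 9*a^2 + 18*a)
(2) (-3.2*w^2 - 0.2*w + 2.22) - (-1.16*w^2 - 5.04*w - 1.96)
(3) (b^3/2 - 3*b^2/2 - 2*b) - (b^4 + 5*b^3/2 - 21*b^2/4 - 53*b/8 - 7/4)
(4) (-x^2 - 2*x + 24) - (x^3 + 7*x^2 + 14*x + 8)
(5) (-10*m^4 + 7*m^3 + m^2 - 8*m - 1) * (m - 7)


(1) = a^5 - a^4 - 51*a^3 + 9*a^2 + 378*a
(2) = -2.04*w^2 + 4.84*w + 4.18
(3) = -b^4 - 2*b^3 + 15*b^2/4 + 37*b/8 + 7/4
(4) = -x^3 - 8*x^2 - 16*x + 16
(5) = -10*m^5 + 77*m^4 - 48*m^3 - 15*m^2 + 55*m + 7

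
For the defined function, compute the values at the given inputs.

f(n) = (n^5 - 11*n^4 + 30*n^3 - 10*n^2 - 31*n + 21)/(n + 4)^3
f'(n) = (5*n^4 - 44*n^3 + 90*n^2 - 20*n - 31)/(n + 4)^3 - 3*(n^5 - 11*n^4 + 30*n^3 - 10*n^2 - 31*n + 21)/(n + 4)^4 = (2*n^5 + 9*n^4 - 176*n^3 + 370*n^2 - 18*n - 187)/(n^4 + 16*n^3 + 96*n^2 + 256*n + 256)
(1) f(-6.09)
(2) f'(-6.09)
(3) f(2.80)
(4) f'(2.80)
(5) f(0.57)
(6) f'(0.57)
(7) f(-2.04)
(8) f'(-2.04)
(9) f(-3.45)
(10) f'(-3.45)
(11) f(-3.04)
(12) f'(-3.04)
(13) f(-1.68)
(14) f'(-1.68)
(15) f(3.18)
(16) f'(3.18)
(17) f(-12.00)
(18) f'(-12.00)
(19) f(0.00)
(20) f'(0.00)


(1) = 3334.84
(2) = 2569.33
(3) = 0.03
(4) = -0.14
(5) = 0.05
(6) = -0.25
(7) = -58.16
(8) = 201.17
(9) = -19655.05
(10) = 128993.69
(11) = -2282.18
(12) = 9985.47
(13) = -15.89
(14) = 60.99
(15) = -0.04
(16) = -0.22
(17) = 1034.79
(18) = 11.33
(19) = 0.33
(20) = -0.73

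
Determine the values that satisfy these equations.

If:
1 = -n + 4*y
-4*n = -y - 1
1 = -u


Then:
n = 1/3
u = -1
y = 1/3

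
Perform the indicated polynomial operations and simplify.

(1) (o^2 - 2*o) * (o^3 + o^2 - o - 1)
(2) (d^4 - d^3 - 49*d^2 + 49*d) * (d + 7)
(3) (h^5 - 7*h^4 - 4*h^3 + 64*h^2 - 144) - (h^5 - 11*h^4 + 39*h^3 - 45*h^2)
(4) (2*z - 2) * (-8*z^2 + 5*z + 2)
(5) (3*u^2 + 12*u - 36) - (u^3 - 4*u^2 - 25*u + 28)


(1) = o^5 - o^4 - 3*o^3 + o^2 + 2*o
(2) = d^5 + 6*d^4 - 56*d^3 - 294*d^2 + 343*d
(3) = 4*h^4 - 43*h^3 + 109*h^2 - 144
(4) = -16*z^3 + 26*z^2 - 6*z - 4
(5) = -u^3 + 7*u^2 + 37*u - 64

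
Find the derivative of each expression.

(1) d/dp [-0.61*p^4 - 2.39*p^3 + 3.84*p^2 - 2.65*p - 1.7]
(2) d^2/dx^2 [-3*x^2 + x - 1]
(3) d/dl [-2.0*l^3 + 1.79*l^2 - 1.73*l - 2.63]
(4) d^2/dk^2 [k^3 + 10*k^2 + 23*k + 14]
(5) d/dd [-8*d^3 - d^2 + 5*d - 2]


(1) = -2.44*p^3 - 7.17*p^2 + 7.68*p - 2.65
(2) = -6
(3) = -6.0*l^2 + 3.58*l - 1.73
(4) = 6*k + 20
(5) = -24*d^2 - 2*d + 5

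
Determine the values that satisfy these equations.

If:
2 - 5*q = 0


Then:
q = 2/5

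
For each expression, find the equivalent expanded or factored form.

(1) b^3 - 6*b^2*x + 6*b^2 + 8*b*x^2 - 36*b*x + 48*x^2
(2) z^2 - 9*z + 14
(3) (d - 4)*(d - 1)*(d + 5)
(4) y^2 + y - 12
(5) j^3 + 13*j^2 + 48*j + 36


(1) = (b + 6)*(b - 4*x)*(b - 2*x)
(2) = (z - 7)*(z - 2)
(3) = d^3 - 21*d + 20
(4) = (y - 3)*(y + 4)
(5) = (j + 1)*(j + 6)^2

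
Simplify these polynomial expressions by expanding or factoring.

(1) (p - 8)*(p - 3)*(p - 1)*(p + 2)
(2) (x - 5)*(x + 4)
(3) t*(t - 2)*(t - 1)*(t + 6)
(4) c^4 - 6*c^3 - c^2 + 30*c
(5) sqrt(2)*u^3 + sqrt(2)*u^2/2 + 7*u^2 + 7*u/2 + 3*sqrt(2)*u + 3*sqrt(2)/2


(1) = p^4 - 10*p^3 + 11*p^2 + 46*p - 48
(2) = x^2 - x - 20
(3) = t^4 + 3*t^3 - 16*t^2 + 12*t
(4) = c*(c - 5)*(c - 3)*(c + 2)
(5) = (u + sqrt(2)/2)*(u + 3*sqrt(2))*(sqrt(2)*u + sqrt(2)/2)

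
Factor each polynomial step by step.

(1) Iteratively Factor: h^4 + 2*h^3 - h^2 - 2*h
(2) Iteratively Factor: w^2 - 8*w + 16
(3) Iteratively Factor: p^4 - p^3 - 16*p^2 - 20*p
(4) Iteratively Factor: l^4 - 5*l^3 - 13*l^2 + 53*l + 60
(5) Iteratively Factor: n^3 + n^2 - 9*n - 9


(1) = (h)*(h^3 + 2*h^2 - h - 2) = h*(h - 1)*(h^2 + 3*h + 2) = h*(h - 1)*(h + 2)*(h + 1)
(2) = (w - 4)*(w - 4)
(3) = (p + 2)*(p^3 - 3*p^2 - 10*p) = (p - 5)*(p + 2)*(p^2 + 2*p) = p*(p - 5)*(p + 2)*(p + 2)
(4) = (l - 5)*(l^3 - 13*l - 12) = (l - 5)*(l + 1)*(l^2 - l - 12) = (l - 5)*(l - 4)*(l + 1)*(l + 3)
(5) = (n + 3)*(n^2 - 2*n - 3) = (n + 1)*(n + 3)*(n - 3)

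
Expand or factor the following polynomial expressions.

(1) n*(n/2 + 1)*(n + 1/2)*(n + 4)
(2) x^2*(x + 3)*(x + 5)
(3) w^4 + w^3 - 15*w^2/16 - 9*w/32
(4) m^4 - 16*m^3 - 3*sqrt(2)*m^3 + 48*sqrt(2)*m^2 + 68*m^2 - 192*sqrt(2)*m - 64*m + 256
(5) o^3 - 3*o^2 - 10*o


(1) = n^4/2 + 13*n^3/4 + 11*n^2/2 + 2*n
(2) = x^4 + 8*x^3 + 15*x^2
(3) = w*(w - 3/4)*(w + 1/4)*(w + 3/2)
(4) = (m - 8)^2*(m - 2*sqrt(2))*(m - sqrt(2))
(5) = o*(o - 5)*(o + 2)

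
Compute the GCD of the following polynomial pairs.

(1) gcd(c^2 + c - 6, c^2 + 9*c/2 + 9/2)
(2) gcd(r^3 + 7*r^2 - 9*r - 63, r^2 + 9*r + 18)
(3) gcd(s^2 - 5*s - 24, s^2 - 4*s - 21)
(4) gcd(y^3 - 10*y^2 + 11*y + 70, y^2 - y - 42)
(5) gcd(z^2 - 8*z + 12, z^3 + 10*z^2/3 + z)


(1) = gcd((c - 2)*(c + 3), (c + 3/2)*(c + 3)) = c + 3
(2) = gcd((r - 3)*(r + 3)*(r + 7), (r + 3)*(r + 6)) = r + 3
(3) = s + 3
(4) = gcd((y - 7)*(y - 5)*(y + 2), (y - 7)*(y + 6)) = y - 7
(5) = 1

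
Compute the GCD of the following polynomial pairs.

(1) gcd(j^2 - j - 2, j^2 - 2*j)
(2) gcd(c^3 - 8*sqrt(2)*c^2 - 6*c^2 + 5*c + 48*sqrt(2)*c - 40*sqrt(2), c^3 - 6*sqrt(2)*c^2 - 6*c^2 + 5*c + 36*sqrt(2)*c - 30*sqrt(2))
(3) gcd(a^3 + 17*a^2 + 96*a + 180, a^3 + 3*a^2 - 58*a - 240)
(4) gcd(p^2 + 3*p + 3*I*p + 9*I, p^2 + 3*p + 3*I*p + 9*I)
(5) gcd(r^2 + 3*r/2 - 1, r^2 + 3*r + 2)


(1) = j - 2
(2) = c^2 - 6*c + 5
(3) = gcd((a + 5)*(a + 6)^2, (a - 8)*(a + 5)*(a + 6)) = a^2 + 11*a + 30
(4) = gcd((p + 3)*(p + 3*I), (p + 3)*(p + 3*I)) = p^2 + p*(3 + 3*I) + 9*I
(5) = r + 2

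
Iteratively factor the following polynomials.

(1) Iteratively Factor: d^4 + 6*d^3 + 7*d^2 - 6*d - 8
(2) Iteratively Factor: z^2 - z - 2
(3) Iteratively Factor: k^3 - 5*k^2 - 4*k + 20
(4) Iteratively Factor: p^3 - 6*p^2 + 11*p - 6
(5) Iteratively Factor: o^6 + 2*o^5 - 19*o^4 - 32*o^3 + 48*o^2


(1) = (d + 4)*(d^3 + 2*d^2 - d - 2) = (d - 1)*(d + 4)*(d^2 + 3*d + 2) = (d - 1)*(d + 2)*(d + 4)*(d + 1)
(2) = (z + 1)*(z - 2)
(3) = (k - 2)*(k^2 - 3*k - 10) = (k - 2)*(k + 2)*(k - 5)
(4) = (p - 3)*(p^2 - 3*p + 2) = (p - 3)*(p - 1)*(p - 2)
(5) = (o + 3)*(o^5 - o^4 - 16*o^3 + 16*o^2) = o*(o + 3)*(o^4 - o^3 - 16*o^2 + 16*o) = o^2*(o + 3)*(o^3 - o^2 - 16*o + 16) = o^2*(o - 4)*(o + 3)*(o^2 + 3*o - 4) = o^2*(o - 4)*(o - 1)*(o + 3)*(o + 4)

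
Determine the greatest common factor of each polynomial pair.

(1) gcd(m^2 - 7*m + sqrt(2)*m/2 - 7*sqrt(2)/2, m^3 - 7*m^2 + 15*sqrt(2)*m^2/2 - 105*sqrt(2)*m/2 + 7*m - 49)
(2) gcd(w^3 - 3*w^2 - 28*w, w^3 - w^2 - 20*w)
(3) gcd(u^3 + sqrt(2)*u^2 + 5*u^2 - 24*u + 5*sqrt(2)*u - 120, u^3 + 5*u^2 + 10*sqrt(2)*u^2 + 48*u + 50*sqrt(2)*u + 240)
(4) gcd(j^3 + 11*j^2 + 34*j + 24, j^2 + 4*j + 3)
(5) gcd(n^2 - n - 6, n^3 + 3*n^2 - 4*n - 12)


(1) = m^2 + m*(-7 + sqrt(2)/2) - 7*sqrt(2)/2
(2) = w^2 + 4*w
(3) = u^2 + u*(5 + 4*sqrt(2)) + 20*sqrt(2)
(4) = j + 1
(5) = n + 2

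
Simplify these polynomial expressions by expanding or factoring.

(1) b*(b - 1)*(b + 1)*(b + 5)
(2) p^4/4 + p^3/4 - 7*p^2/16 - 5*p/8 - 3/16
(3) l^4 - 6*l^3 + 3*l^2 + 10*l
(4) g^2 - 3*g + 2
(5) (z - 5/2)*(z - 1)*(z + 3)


(1) = b^4 + 5*b^3 - b^2 - 5*b
(2) = (p/4 + 1/4)*(p - 3/2)*(p + 1/2)*(p + 1)
(3) = l*(l - 5)*(l - 2)*(l + 1)
(4) = (g - 2)*(g - 1)
(5) = z^3 - z^2/2 - 8*z + 15/2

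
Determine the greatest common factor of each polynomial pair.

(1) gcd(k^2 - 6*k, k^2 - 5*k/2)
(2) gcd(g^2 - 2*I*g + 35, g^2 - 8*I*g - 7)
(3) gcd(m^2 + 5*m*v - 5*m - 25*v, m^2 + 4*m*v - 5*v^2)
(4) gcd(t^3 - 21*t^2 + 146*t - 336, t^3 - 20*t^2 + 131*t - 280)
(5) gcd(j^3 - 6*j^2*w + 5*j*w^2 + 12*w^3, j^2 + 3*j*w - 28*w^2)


(1) = gcd(k*(k - 6), k*(k - 5/2)) = k
(2) = g - 7*I
(3) = m + 5*v
(4) = gcd((t - 8)*(t - 7)*(t - 6), (t - 8)*(t - 7)*(t - 5)) = t^2 - 15*t + 56
(5) = gcd((j - 4*w)*(j - 3*w)*(j + w), (j - 4*w)*(j + 7*w)) = -j + 4*w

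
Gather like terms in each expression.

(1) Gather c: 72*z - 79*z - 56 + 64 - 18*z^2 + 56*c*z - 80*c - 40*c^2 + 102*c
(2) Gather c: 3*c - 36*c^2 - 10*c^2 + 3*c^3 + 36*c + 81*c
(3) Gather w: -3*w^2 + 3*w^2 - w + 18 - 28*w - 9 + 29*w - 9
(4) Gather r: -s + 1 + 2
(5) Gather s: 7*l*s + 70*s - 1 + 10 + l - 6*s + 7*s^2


(1) = -40*c^2 + c*(56*z + 22) - 18*z^2 - 7*z + 8
(2) = 3*c^3 - 46*c^2 + 120*c
(3) = 0
(4) = 3 - s
(5) = l + 7*s^2 + s*(7*l + 64) + 9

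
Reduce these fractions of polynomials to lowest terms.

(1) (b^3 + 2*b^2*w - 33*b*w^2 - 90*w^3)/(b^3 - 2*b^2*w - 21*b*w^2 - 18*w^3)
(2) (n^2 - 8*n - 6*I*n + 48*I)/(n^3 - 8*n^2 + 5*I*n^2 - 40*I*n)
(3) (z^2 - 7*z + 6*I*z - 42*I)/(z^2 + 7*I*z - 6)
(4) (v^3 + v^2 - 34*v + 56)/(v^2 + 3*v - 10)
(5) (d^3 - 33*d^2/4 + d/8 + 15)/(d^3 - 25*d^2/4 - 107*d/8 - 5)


(1) = (b + 5*w)/(b + w)
(2) = (n - 6*I)/(n^2 + 5*I*n)
(3) = (z - 7)/(z + I)
(4) = (v^2 + 3*v - 28)/(v + 5)
(5) = (2*d - 3)/(2*d + 1)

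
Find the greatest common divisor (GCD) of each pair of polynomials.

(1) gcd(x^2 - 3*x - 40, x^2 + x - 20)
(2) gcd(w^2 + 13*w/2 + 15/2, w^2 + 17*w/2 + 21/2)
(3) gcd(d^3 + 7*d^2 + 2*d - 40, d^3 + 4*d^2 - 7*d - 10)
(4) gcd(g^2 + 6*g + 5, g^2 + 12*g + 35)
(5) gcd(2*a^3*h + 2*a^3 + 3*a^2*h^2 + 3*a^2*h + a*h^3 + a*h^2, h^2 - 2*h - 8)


(1) = x + 5
(2) = w + 3/2
(3) = d^2 + 3*d - 10
(4) = gcd((g + 1)*(g + 5), (g + 5)*(g + 7)) = g + 5
(5) = gcd((a + h)*(2*a + h)*(a*h + a), (h - 4)*(h + 2)) = 1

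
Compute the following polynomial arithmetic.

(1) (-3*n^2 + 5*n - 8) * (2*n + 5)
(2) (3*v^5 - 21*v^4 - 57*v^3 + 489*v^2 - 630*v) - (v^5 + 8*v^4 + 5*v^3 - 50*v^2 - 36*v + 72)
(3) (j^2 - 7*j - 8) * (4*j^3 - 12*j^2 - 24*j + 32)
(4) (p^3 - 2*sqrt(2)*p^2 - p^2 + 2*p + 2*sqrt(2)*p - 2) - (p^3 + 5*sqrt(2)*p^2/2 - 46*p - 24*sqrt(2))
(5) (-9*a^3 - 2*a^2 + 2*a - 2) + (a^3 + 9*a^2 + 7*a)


(1) = -6*n^3 - 5*n^2 + 9*n - 40
(2) = 2*v^5 - 29*v^4 - 62*v^3 + 539*v^2 - 594*v - 72
(3) = 4*j^5 - 40*j^4 + 28*j^3 + 296*j^2 - 32*j - 256
(4) = -9*sqrt(2)*p^2/2 - p^2 + 2*sqrt(2)*p + 48*p - 2 + 24*sqrt(2)
(5) = -8*a^3 + 7*a^2 + 9*a - 2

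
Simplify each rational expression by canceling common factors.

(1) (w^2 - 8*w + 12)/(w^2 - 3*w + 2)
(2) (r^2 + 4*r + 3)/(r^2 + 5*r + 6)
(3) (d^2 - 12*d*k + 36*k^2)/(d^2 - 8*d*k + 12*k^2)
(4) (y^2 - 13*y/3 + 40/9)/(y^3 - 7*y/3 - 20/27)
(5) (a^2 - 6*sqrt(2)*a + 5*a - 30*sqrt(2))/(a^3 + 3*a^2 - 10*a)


(1) = (w - 6)/(w - 1)
(2) = (r + 1)/(r + 2)
(3) = (d - 6*k)/(d - 2*k)
(4) = (9*y - 24)/(9*y^2 + 15*y + 4)
(5) = (a - 6*sqrt(2))/(a^2 - 2*a)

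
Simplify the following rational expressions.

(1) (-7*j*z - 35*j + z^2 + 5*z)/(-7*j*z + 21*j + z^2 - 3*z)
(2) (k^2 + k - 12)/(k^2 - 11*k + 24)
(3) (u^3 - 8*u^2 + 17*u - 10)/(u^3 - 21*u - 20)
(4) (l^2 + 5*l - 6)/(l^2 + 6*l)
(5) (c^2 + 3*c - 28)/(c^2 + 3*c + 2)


(1) = (z + 5)/(z - 3)
(2) = (k + 4)/(k - 8)
(3) = (u^2 - 3*u + 2)/(u^2 + 5*u + 4)
(4) = (l - 1)/l
(5) = (c^2 + 3*c - 28)/(c^2 + 3*c + 2)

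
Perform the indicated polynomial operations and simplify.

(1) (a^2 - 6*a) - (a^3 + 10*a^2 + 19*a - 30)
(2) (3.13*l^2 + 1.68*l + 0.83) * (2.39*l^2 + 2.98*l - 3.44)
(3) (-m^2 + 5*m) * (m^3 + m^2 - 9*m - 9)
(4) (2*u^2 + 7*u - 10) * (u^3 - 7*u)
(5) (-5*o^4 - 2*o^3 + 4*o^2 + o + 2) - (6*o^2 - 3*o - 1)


(1) = -a^3 - 9*a^2 - 25*a + 30
(2) = 7.4807*l^4 + 13.3426*l^3 - 3.7771*l^2 - 3.3058*l - 2.8552
(3) = -m^5 + 4*m^4 + 14*m^3 - 36*m^2 - 45*m
(4) = 2*u^5 + 7*u^4 - 24*u^3 - 49*u^2 + 70*u
(5) = -5*o^4 - 2*o^3 - 2*o^2 + 4*o + 3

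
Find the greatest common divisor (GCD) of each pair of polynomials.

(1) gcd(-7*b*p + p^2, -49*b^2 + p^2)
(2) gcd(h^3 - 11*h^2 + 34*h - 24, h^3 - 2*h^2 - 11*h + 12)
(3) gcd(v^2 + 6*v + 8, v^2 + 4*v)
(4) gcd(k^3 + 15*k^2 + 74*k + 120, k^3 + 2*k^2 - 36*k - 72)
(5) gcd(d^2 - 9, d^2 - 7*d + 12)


(1) = gcd(p*(-7*b + p), (-7*b + p)*(7*b + p)) = -7*b + p
(2) = h^2 - 5*h + 4
(3) = v + 4
(4) = gcd((k + 4)*(k + 5)*(k + 6), (k - 6)*(k + 2)*(k + 6)) = k + 6
(5) = d - 3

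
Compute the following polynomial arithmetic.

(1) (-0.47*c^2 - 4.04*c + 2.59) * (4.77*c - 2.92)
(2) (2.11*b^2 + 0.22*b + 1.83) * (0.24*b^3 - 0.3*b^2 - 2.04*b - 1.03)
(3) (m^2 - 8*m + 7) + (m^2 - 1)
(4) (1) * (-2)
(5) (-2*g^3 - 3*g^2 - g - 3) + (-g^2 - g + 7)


(1) = -2.2419*c^3 - 17.8984*c^2 + 24.1511*c - 7.5628
(2) = 0.5064*b^5 - 0.5802*b^4 - 3.9312*b^3 - 3.1711*b^2 - 3.9598*b - 1.8849
(3) = 2*m^2 - 8*m + 6
(4) = -2
(5) = -2*g^3 - 4*g^2 - 2*g + 4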